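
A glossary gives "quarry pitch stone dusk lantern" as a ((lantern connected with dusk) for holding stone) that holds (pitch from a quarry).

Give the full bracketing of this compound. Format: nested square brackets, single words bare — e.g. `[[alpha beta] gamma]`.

Whole compound: head "lantern" (specifically "stone dusk lantern"), modifier "quarry pitch".
"quarry pitch" → head "pitch", modifier "quarry".
"stone dusk lantern" → head "lantern" (specifically "dusk lantern"), modifier "stone".
"dusk lantern" → head "lantern", modifier "dusk".
So the structure is [[quarry pitch] [stone [dusk lantern]]].

[[quarry pitch] [stone [dusk lantern]]]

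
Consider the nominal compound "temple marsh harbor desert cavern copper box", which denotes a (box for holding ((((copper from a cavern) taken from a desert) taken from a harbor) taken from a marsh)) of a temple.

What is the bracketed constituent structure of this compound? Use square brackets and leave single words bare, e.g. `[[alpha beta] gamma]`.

[temple [[marsh [harbor [desert [cavern copper]]]] box]]

Overall it is a kind of box (specifically "marsh harbor desert cavern copper box"); the modifier is "temple".
Within "marsh harbor desert cavern copper box", the head is "box" and the modifier is "marsh harbor desert cavern copper".
Within "marsh harbor desert cavern copper", the head is "copper" (specifically "harbor desert cavern copper") and the modifier is "marsh".
Within "harbor desert cavern copper", the head is "copper" (specifically "desert cavern copper") and the modifier is "harbor".
Within "desert cavern copper", the head is "copper" (specifically "cavern copper") and the modifier is "desert".
Within "cavern copper", the head is "copper" and the modifier is "cavern".
So the structure is [temple [[marsh [harbor [desert [cavern copper]]]] box]].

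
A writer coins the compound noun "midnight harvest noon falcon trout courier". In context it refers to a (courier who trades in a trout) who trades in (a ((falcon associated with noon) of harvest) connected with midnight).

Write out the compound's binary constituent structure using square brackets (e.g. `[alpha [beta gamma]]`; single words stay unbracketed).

[[midnight [harvest [noon falcon]]] [trout courier]]

At the top level: head "courier" (specifically "trout courier"); modifier "midnight harvest noon falcon".
"midnight harvest noon falcon" → head "falcon" (specifically "harvest noon falcon"), modifier "midnight".
"harvest noon falcon" → head "falcon" (specifically "noon falcon"), modifier "harvest".
"noon falcon" → head "falcon", modifier "noon".
"trout courier" → head "courier", modifier "trout".
So the structure is [[midnight [harvest [noon falcon]]] [trout courier]].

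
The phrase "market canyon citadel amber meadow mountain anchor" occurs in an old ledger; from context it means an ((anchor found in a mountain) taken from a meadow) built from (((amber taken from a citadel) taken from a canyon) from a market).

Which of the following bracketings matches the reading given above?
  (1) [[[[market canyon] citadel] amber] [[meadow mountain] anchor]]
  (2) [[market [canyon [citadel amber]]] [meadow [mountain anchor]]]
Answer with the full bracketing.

[[market [canyon [citadel amber]]] [meadow [mountain anchor]]]

The paraphrase's head is the "anchor" part ("meadow mountain anchor"); its modifier is "market canyon citadel amber".
That top-level split, carried through the inner groups, gives [[market [canyon [citadel amber]]] [meadow [mountain anchor]]].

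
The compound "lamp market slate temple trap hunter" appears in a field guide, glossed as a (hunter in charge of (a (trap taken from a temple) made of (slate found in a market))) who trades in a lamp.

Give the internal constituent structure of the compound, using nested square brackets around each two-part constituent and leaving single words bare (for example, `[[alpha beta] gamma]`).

[lamp [[[market slate] [temple trap]] hunter]]

The outermost head in the paraphrase is "hunter" (specifically "market slate temple trap hunter"), modified by "lamp".
"market slate temple trap hunter" → head "hunter", modifier "market slate temple trap".
"market slate temple trap" → head "trap" (specifically "temple trap"), modifier "market slate".
"market slate" → head "slate", modifier "market".
"temple trap" → head "trap", modifier "temple".
So the structure is [lamp [[[market slate] [temple trap]] hunter]].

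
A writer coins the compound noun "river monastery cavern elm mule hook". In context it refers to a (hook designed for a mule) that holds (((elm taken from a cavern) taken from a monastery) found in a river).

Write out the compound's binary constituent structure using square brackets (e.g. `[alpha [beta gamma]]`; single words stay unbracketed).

[[river [monastery [cavern elm]]] [mule hook]]

Whole compound: head "hook" (specifically "mule hook"), modifier "river monastery cavern elm".
Within "river monastery cavern elm", the head is "elm" (specifically "monastery cavern elm") and the modifier is "river".
Within "monastery cavern elm", the head is "elm" (specifically "cavern elm") and the modifier is "monastery".
Within "cavern elm", the head is "elm" and the modifier is "cavern".
Within "mule hook", the head is "hook" and the modifier is "mule".
So the structure is [[river [monastery [cavern elm]]] [mule hook]].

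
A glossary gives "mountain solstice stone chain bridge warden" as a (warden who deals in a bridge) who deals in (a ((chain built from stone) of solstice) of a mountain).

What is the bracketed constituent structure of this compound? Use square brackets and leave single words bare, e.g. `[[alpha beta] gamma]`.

At the top level: head "warden" (specifically "bridge warden"); modifier "mountain solstice stone chain".
Inside "mountain solstice stone chain": head "chain" (specifically "solstice stone chain"), modifier "mountain".
Inside "solstice stone chain": head "chain" (specifically "stone chain"), modifier "solstice".
Inside "stone chain": head "chain", modifier "stone".
Inside "bridge warden": head "warden", modifier "bridge".
Assembled: [[mountain [solstice [stone chain]]] [bridge warden]].

[[mountain [solstice [stone chain]]] [bridge warden]]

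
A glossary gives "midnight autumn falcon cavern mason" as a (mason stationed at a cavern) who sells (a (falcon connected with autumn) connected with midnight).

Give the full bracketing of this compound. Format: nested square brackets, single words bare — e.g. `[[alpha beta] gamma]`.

[[midnight [autumn falcon]] [cavern mason]]

The outermost head in the paraphrase is "mason" (specifically "cavern mason"), modified by "midnight autumn falcon".
"midnight autumn falcon" → head "falcon" (specifically "autumn falcon"), modifier "midnight".
"autumn falcon" → head "falcon", modifier "autumn".
"cavern mason" → head "mason", modifier "cavern".
Assembled: [[midnight [autumn falcon]] [cavern mason]].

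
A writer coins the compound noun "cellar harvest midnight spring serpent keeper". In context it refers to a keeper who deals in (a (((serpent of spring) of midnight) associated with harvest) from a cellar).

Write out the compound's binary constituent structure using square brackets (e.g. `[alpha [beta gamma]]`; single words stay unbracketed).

The outermost head in the paraphrase is "keeper", modified by "cellar harvest midnight spring serpent".
Inside "cellar harvest midnight spring serpent": head "serpent" (specifically "harvest midnight spring serpent"), modifier "cellar".
Inside "harvest midnight spring serpent": head "serpent" (specifically "midnight spring serpent"), modifier "harvest".
Inside "midnight spring serpent": head "serpent" (specifically "spring serpent"), modifier "midnight".
Inside "spring serpent": head "serpent", modifier "spring".
So the structure is [[cellar [harvest [midnight [spring serpent]]]] keeper].

[[cellar [harvest [midnight [spring serpent]]]] keeper]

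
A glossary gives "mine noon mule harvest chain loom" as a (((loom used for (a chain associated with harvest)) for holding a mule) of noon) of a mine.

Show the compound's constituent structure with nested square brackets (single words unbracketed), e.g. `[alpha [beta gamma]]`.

Overall it is a kind of loom (specifically "noon mule harvest chain loom"); the modifier is "mine".
Within "noon mule harvest chain loom", the head is "loom" (specifically "mule harvest chain loom") and the modifier is "noon".
Within "mule harvest chain loom", the head is "loom" (specifically "harvest chain loom") and the modifier is "mule".
Within "harvest chain loom", the head is "loom" and the modifier is "harvest chain".
Within "harvest chain", the head is "chain" and the modifier is "harvest".
Putting it together: [mine [noon [mule [[harvest chain] loom]]]].

[mine [noon [mule [[harvest chain] loom]]]]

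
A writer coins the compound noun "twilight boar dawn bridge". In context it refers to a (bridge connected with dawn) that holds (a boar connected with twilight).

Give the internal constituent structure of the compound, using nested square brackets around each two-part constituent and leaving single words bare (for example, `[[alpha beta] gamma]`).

[[twilight boar] [dawn bridge]]

At the top level: head "bridge" (specifically "dawn bridge"); modifier "twilight boar".
"twilight boar" → head "boar", modifier "twilight".
"dawn bridge" → head "bridge", modifier "dawn".
Putting it together: [[twilight boar] [dawn bridge]].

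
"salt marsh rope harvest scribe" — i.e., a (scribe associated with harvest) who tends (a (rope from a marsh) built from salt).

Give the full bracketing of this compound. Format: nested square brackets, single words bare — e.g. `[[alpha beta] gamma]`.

[[salt [marsh rope]] [harvest scribe]]

The outermost head in the paraphrase is "scribe" (specifically "harvest scribe"), modified by "salt marsh rope".
"salt marsh rope" → head "rope" (specifically "marsh rope"), modifier "salt".
"marsh rope" → head "rope", modifier "marsh".
"harvest scribe" → head "scribe", modifier "harvest".
So the structure is [[salt [marsh rope]] [harvest scribe]].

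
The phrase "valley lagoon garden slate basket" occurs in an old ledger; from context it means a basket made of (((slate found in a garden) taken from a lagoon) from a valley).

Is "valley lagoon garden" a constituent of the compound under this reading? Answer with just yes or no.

no

The top-level split is [valley lagoon garden slate] [basket]; the full structure is [[valley [lagoon [garden slate]]] basket].
"valley lagoon garden" straddles a constituent boundary, so it is not a single unit.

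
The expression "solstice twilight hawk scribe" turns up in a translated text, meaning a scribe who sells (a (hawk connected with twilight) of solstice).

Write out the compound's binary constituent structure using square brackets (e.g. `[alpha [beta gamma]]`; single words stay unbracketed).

Overall it is a kind of scribe; the modifier is "solstice twilight hawk".
Inside "solstice twilight hawk": head "hawk" (specifically "twilight hawk"), modifier "solstice".
Inside "twilight hawk": head "hawk", modifier "twilight".
So the structure is [[solstice [twilight hawk]] scribe].

[[solstice [twilight hawk]] scribe]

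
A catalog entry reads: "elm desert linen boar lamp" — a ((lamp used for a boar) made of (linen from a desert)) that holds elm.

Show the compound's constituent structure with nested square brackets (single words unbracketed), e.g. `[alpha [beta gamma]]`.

The outermost head in the paraphrase is "lamp" (specifically "desert linen boar lamp"), modified by "elm".
Within "desert linen boar lamp", the head is "lamp" (specifically "boar lamp") and the modifier is "desert linen".
Within "desert linen", the head is "linen" and the modifier is "desert".
Within "boar lamp", the head is "lamp" and the modifier is "boar".
Putting it together: [elm [[desert linen] [boar lamp]]].

[elm [[desert linen] [boar lamp]]]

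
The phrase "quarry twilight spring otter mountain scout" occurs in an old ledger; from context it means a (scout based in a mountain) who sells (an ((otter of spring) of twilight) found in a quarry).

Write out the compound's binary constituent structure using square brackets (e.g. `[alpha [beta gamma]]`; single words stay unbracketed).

[[quarry [twilight [spring otter]]] [mountain scout]]

Whole compound: head "scout" (specifically "mountain scout"), modifier "quarry twilight spring otter".
Inside "quarry twilight spring otter": head "otter" (specifically "twilight spring otter"), modifier "quarry".
Inside "twilight spring otter": head "otter" (specifically "spring otter"), modifier "twilight".
Inside "spring otter": head "otter", modifier "spring".
Inside "mountain scout": head "scout", modifier "mountain".
Assembled: [[quarry [twilight [spring otter]]] [mountain scout]].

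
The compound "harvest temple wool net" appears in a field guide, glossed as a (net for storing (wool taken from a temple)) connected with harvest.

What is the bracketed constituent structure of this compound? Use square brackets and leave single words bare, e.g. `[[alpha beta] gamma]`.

[harvest [[temple wool] net]]

Overall it is a kind of net (specifically "temple wool net"); the modifier is "harvest".
"temple wool net" → head "net", modifier "temple wool".
"temple wool" → head "wool", modifier "temple".
Assembled: [harvest [[temple wool] net]].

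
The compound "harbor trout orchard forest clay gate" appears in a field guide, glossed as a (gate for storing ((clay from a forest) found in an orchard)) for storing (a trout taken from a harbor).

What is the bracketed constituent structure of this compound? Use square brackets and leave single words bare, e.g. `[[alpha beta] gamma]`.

[[harbor trout] [[orchard [forest clay]] gate]]

At the top level: head "gate" (specifically "orchard forest clay gate"); modifier "harbor trout".
Within "harbor trout", the head is "trout" and the modifier is "harbor".
Within "orchard forest clay gate", the head is "gate" and the modifier is "orchard forest clay".
Within "orchard forest clay", the head is "clay" (specifically "forest clay") and the modifier is "orchard".
Within "forest clay", the head is "clay" and the modifier is "forest".
Assembled: [[harbor trout] [[orchard [forest clay]] gate]].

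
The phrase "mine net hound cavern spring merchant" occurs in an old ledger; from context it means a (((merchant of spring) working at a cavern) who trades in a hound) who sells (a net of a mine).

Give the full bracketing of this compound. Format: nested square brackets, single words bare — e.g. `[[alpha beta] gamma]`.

The outermost head in the paraphrase is "merchant" (specifically "hound cavern spring merchant"), modified by "mine net".
Within "mine net", the head is "net" and the modifier is "mine".
Within "hound cavern spring merchant", the head is "merchant" (specifically "cavern spring merchant") and the modifier is "hound".
Within "cavern spring merchant", the head is "merchant" (specifically "spring merchant") and the modifier is "cavern".
Within "spring merchant", the head is "merchant" and the modifier is "spring".
So the structure is [[mine net] [hound [cavern [spring merchant]]]].

[[mine net] [hound [cavern [spring merchant]]]]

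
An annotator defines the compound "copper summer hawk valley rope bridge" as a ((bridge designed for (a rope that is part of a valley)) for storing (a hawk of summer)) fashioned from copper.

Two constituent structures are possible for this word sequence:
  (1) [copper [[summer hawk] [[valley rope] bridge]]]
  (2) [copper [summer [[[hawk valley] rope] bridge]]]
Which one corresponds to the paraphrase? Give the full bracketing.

The paraphrase's head is the "bridge" part ("summer hawk valley rope bridge"); its modifier is "copper".
That top-level split, carried through the inner groups, gives [copper [[summer hawk] [[valley rope] bridge]]].

[copper [[summer hawk] [[valley rope] bridge]]]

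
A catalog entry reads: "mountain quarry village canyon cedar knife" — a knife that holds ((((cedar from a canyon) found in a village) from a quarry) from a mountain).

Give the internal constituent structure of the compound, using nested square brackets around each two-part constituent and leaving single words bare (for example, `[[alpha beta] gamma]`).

Whole compound: head "knife", modifier "mountain quarry village canyon cedar".
Within "mountain quarry village canyon cedar", the head is "cedar" (specifically "quarry village canyon cedar") and the modifier is "mountain".
Within "quarry village canyon cedar", the head is "cedar" (specifically "village canyon cedar") and the modifier is "quarry".
Within "village canyon cedar", the head is "cedar" (specifically "canyon cedar") and the modifier is "village".
Within "canyon cedar", the head is "cedar" and the modifier is "canyon".
Assembled: [[mountain [quarry [village [canyon cedar]]]] knife].

[[mountain [quarry [village [canyon cedar]]]] knife]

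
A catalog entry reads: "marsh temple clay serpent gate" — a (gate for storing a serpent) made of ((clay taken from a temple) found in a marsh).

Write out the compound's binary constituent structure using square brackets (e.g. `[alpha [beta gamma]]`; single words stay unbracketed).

The outermost head in the paraphrase is "gate" (specifically "serpent gate"), modified by "marsh temple clay".
Within "marsh temple clay", the head is "clay" (specifically "temple clay") and the modifier is "marsh".
Within "temple clay", the head is "clay" and the modifier is "temple".
Within "serpent gate", the head is "gate" and the modifier is "serpent".
So the structure is [[marsh [temple clay]] [serpent gate]].

[[marsh [temple clay]] [serpent gate]]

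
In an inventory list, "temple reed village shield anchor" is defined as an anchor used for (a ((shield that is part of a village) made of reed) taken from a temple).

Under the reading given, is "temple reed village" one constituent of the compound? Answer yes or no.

The top-level split is [temple reed village shield] [anchor]; the full structure is [[temple [reed [village shield]]] anchor].
"temple reed village" straddles a constituent boundary, so it is not a single unit.

no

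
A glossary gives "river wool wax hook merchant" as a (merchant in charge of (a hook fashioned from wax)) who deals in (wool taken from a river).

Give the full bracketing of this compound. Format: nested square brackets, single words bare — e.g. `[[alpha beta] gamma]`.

Overall it is a kind of merchant (specifically "wax hook merchant"); the modifier is "river wool".
Inside "river wool": head "wool", modifier "river".
Inside "wax hook merchant": head "merchant", modifier "wax hook".
Inside "wax hook": head "hook", modifier "wax".
So the structure is [[river wool] [[wax hook] merchant]].

[[river wool] [[wax hook] merchant]]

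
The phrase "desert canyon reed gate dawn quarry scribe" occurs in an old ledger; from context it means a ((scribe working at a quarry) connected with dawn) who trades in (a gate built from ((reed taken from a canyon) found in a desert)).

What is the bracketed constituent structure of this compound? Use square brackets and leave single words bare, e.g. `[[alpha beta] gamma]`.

The outermost head in the paraphrase is "scribe" (specifically "dawn quarry scribe"), modified by "desert canyon reed gate".
"desert canyon reed gate" → head "gate", modifier "desert canyon reed".
"desert canyon reed" → head "reed" (specifically "canyon reed"), modifier "desert".
"canyon reed" → head "reed", modifier "canyon".
"dawn quarry scribe" → head "scribe" (specifically "quarry scribe"), modifier "dawn".
"quarry scribe" → head "scribe", modifier "quarry".
So the structure is [[[desert [canyon reed]] gate] [dawn [quarry scribe]]].

[[[desert [canyon reed]] gate] [dawn [quarry scribe]]]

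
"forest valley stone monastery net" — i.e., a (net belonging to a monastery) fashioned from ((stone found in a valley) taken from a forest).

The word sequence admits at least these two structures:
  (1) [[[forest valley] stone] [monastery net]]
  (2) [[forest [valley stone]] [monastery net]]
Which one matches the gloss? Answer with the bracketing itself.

[[forest [valley stone]] [monastery net]]

The paraphrase's head is the "net" part ("monastery net"); its modifier is "forest valley stone".
That top-level split, carried through the inner groups, gives [[forest [valley stone]] [monastery net]].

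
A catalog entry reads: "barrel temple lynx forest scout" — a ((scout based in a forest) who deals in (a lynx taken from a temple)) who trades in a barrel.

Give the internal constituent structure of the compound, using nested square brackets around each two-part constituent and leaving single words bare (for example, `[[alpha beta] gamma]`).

[barrel [[temple lynx] [forest scout]]]

Overall it is a kind of scout (specifically "temple lynx forest scout"); the modifier is "barrel".
Inside "temple lynx forest scout": head "scout" (specifically "forest scout"), modifier "temple lynx".
Inside "temple lynx": head "lynx", modifier "temple".
Inside "forest scout": head "scout", modifier "forest".
Assembled: [barrel [[temple lynx] [forest scout]]].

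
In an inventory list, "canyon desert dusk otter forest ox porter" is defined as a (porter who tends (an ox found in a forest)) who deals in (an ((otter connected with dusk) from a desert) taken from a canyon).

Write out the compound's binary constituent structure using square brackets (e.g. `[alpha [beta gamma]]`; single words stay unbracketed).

[[canyon [desert [dusk otter]]] [[forest ox] porter]]

Overall it is a kind of porter (specifically "forest ox porter"); the modifier is "canyon desert dusk otter".
Inside "canyon desert dusk otter": head "otter" (specifically "desert dusk otter"), modifier "canyon".
Inside "desert dusk otter": head "otter" (specifically "dusk otter"), modifier "desert".
Inside "dusk otter": head "otter", modifier "dusk".
Inside "forest ox porter": head "porter", modifier "forest ox".
Inside "forest ox": head "ox", modifier "forest".
Assembled: [[canyon [desert [dusk otter]]] [[forest ox] porter]].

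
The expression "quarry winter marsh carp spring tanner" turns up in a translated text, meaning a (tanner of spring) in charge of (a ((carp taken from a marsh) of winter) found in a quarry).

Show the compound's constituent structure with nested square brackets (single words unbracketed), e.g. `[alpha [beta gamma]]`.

[[quarry [winter [marsh carp]]] [spring tanner]]

Overall it is a kind of tanner (specifically "spring tanner"); the modifier is "quarry winter marsh carp".
Inside "quarry winter marsh carp": head "carp" (specifically "winter marsh carp"), modifier "quarry".
Inside "winter marsh carp": head "carp" (specifically "marsh carp"), modifier "winter".
Inside "marsh carp": head "carp", modifier "marsh".
Inside "spring tanner": head "tanner", modifier "spring".
Assembled: [[quarry [winter [marsh carp]]] [spring tanner]].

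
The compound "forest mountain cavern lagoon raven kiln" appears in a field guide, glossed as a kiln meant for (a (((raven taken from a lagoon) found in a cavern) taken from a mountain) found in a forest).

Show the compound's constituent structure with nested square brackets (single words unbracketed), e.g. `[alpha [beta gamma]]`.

Whole compound: head "kiln", modifier "forest mountain cavern lagoon raven".
Inside "forest mountain cavern lagoon raven": head "raven" (specifically "mountain cavern lagoon raven"), modifier "forest".
Inside "mountain cavern lagoon raven": head "raven" (specifically "cavern lagoon raven"), modifier "mountain".
Inside "cavern lagoon raven": head "raven" (specifically "lagoon raven"), modifier "cavern".
Inside "lagoon raven": head "raven", modifier "lagoon".
Assembled: [[forest [mountain [cavern [lagoon raven]]]] kiln].

[[forest [mountain [cavern [lagoon raven]]]] kiln]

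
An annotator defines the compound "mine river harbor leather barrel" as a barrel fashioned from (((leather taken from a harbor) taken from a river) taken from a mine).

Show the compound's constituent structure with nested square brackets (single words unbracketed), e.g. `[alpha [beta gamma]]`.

At the top level: head "barrel"; modifier "mine river harbor leather".
"mine river harbor leather" → head "leather" (specifically "river harbor leather"), modifier "mine".
"river harbor leather" → head "leather" (specifically "harbor leather"), modifier "river".
"harbor leather" → head "leather", modifier "harbor".
Assembled: [[mine [river [harbor leather]]] barrel].

[[mine [river [harbor leather]]] barrel]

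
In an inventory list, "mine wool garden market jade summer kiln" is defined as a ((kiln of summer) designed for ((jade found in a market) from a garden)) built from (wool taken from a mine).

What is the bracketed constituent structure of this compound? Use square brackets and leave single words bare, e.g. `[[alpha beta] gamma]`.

The outermost head in the paraphrase is "kiln" (specifically "garden market jade summer kiln"), modified by "mine wool".
Inside "mine wool": head "wool", modifier "mine".
Inside "garden market jade summer kiln": head "kiln" (specifically "summer kiln"), modifier "garden market jade".
Inside "garden market jade": head "jade" (specifically "market jade"), modifier "garden".
Inside "market jade": head "jade", modifier "market".
Inside "summer kiln": head "kiln", modifier "summer".
Putting it together: [[mine wool] [[garden [market jade]] [summer kiln]]].

[[mine wool] [[garden [market jade]] [summer kiln]]]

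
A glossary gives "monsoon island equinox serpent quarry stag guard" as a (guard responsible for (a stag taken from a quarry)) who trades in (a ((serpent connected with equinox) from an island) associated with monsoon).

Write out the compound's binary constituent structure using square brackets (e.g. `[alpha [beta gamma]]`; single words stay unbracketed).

[[monsoon [island [equinox serpent]]] [[quarry stag] guard]]

Overall it is a kind of guard (specifically "quarry stag guard"); the modifier is "monsoon island equinox serpent".
"monsoon island equinox serpent" → head "serpent" (specifically "island equinox serpent"), modifier "monsoon".
"island equinox serpent" → head "serpent" (specifically "equinox serpent"), modifier "island".
"equinox serpent" → head "serpent", modifier "equinox".
"quarry stag guard" → head "guard", modifier "quarry stag".
"quarry stag" → head "stag", modifier "quarry".
Assembled: [[monsoon [island [equinox serpent]]] [[quarry stag] guard]].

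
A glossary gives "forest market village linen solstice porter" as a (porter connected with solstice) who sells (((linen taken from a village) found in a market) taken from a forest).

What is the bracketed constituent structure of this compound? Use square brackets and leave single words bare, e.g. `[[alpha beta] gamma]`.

[[forest [market [village linen]]] [solstice porter]]

The outermost head in the paraphrase is "porter" (specifically "solstice porter"), modified by "forest market village linen".
Within "forest market village linen", the head is "linen" (specifically "market village linen") and the modifier is "forest".
Within "market village linen", the head is "linen" (specifically "village linen") and the modifier is "market".
Within "village linen", the head is "linen" and the modifier is "village".
Within "solstice porter", the head is "porter" and the modifier is "solstice".
Assembled: [[forest [market [village linen]]] [solstice porter]].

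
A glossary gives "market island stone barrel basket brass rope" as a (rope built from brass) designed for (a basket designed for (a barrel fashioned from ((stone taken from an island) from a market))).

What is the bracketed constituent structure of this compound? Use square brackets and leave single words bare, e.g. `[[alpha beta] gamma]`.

Whole compound: head "rope" (specifically "brass rope"), modifier "market island stone barrel basket".
Inside "market island stone barrel basket": head "basket", modifier "market island stone barrel".
Inside "market island stone barrel": head "barrel", modifier "market island stone".
Inside "market island stone": head "stone" (specifically "island stone"), modifier "market".
Inside "island stone": head "stone", modifier "island".
Inside "brass rope": head "rope", modifier "brass".
Assembled: [[[[market [island stone]] barrel] basket] [brass rope]].

[[[[market [island stone]] barrel] basket] [brass rope]]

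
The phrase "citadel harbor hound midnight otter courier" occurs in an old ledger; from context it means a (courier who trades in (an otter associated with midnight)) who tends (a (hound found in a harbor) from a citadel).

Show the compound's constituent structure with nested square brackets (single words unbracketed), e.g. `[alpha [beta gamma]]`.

At the top level: head "courier" (specifically "midnight otter courier"); modifier "citadel harbor hound".
"citadel harbor hound" → head "hound" (specifically "harbor hound"), modifier "citadel".
"harbor hound" → head "hound", modifier "harbor".
"midnight otter courier" → head "courier", modifier "midnight otter".
"midnight otter" → head "otter", modifier "midnight".
Assembled: [[citadel [harbor hound]] [[midnight otter] courier]].

[[citadel [harbor hound]] [[midnight otter] courier]]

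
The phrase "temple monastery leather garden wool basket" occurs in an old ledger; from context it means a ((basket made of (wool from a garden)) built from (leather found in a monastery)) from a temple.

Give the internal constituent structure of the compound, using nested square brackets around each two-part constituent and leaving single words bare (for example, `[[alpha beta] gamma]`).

[temple [[monastery leather] [[garden wool] basket]]]

The outermost head in the paraphrase is "basket" (specifically "monastery leather garden wool basket"), modified by "temple".
"monastery leather garden wool basket" → head "basket" (specifically "garden wool basket"), modifier "monastery leather".
"monastery leather" → head "leather", modifier "monastery".
"garden wool basket" → head "basket", modifier "garden wool".
"garden wool" → head "wool", modifier "garden".
So the structure is [temple [[monastery leather] [[garden wool] basket]]].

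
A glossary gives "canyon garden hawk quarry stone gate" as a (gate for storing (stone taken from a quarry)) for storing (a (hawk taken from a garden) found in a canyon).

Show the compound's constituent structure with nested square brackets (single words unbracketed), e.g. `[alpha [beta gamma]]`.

The outermost head in the paraphrase is "gate" (specifically "quarry stone gate"), modified by "canyon garden hawk".
Inside "canyon garden hawk": head "hawk" (specifically "garden hawk"), modifier "canyon".
Inside "garden hawk": head "hawk", modifier "garden".
Inside "quarry stone gate": head "gate", modifier "quarry stone".
Inside "quarry stone": head "stone", modifier "quarry".
So the structure is [[canyon [garden hawk]] [[quarry stone] gate]].

[[canyon [garden hawk]] [[quarry stone] gate]]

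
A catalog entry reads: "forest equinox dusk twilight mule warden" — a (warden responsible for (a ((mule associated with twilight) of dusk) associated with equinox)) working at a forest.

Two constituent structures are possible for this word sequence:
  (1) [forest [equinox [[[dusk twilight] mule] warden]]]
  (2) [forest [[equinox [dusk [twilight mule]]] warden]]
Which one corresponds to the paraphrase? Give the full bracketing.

The paraphrase's head is the "warden" part ("equinox dusk twilight mule warden"); its modifier is "forest".
That top-level split, carried through the inner groups, gives [forest [[equinox [dusk [twilight mule]]] warden]].

[forest [[equinox [dusk [twilight mule]]] warden]]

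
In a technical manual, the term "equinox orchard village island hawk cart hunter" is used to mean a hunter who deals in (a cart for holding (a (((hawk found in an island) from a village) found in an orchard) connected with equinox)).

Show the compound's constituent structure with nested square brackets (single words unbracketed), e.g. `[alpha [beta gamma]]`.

[[[equinox [orchard [village [island hawk]]]] cart] hunter]

Whole compound: head "hunter", modifier "equinox orchard village island hawk cart".
Within "equinox orchard village island hawk cart", the head is "cart" and the modifier is "equinox orchard village island hawk".
Within "equinox orchard village island hawk", the head is "hawk" (specifically "orchard village island hawk") and the modifier is "equinox".
Within "orchard village island hawk", the head is "hawk" (specifically "village island hawk") and the modifier is "orchard".
Within "village island hawk", the head is "hawk" (specifically "island hawk") and the modifier is "village".
Within "island hawk", the head is "hawk" and the modifier is "island".
Putting it together: [[[equinox [orchard [village [island hawk]]]] cart] hunter].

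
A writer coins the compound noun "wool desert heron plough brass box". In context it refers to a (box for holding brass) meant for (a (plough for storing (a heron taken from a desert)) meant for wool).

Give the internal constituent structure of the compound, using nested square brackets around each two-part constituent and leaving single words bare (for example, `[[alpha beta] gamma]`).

At the top level: head "box" (specifically "brass box"); modifier "wool desert heron plough".
"wool desert heron plough" → head "plough" (specifically "desert heron plough"), modifier "wool".
"desert heron plough" → head "plough", modifier "desert heron".
"desert heron" → head "heron", modifier "desert".
"brass box" → head "box", modifier "brass".
Assembled: [[wool [[desert heron] plough]] [brass box]].

[[wool [[desert heron] plough]] [brass box]]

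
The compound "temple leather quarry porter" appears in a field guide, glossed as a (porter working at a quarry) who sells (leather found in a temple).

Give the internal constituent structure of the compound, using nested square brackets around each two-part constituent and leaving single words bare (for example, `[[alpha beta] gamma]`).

The outermost head in the paraphrase is "porter" (specifically "quarry porter"), modified by "temple leather".
Inside "temple leather": head "leather", modifier "temple".
Inside "quarry porter": head "porter", modifier "quarry".
Assembled: [[temple leather] [quarry porter]].

[[temple leather] [quarry porter]]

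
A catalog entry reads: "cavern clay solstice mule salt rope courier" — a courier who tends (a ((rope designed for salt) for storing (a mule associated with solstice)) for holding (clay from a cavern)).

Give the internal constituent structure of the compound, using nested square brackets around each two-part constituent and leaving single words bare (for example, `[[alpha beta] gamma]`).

[[[cavern clay] [[solstice mule] [salt rope]]] courier]

The outermost head in the paraphrase is "courier", modified by "cavern clay solstice mule salt rope".
"cavern clay solstice mule salt rope" → head "rope" (specifically "solstice mule salt rope"), modifier "cavern clay".
"cavern clay" → head "clay", modifier "cavern".
"solstice mule salt rope" → head "rope" (specifically "salt rope"), modifier "solstice mule".
"solstice mule" → head "mule", modifier "solstice".
"salt rope" → head "rope", modifier "salt".
Putting it together: [[[cavern clay] [[solstice mule] [salt rope]]] courier].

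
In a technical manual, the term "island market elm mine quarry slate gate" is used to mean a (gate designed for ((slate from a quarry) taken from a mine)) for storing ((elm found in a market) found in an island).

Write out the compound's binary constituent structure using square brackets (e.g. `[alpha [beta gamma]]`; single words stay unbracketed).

At the top level: head "gate" (specifically "mine quarry slate gate"); modifier "island market elm".
Inside "island market elm": head "elm" (specifically "market elm"), modifier "island".
Inside "market elm": head "elm", modifier "market".
Inside "mine quarry slate gate": head "gate", modifier "mine quarry slate".
Inside "mine quarry slate": head "slate" (specifically "quarry slate"), modifier "mine".
Inside "quarry slate": head "slate", modifier "quarry".
Putting it together: [[island [market elm]] [[mine [quarry slate]] gate]].

[[island [market elm]] [[mine [quarry slate]] gate]]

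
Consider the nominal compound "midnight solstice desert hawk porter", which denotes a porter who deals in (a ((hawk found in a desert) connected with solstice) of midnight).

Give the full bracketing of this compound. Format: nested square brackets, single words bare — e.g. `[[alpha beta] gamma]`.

[[midnight [solstice [desert hawk]]] porter]

Overall it is a kind of porter; the modifier is "midnight solstice desert hawk".
"midnight solstice desert hawk" → head "hawk" (specifically "solstice desert hawk"), modifier "midnight".
"solstice desert hawk" → head "hawk" (specifically "desert hawk"), modifier "solstice".
"desert hawk" → head "hawk", modifier "desert".
Putting it together: [[midnight [solstice [desert hawk]]] porter].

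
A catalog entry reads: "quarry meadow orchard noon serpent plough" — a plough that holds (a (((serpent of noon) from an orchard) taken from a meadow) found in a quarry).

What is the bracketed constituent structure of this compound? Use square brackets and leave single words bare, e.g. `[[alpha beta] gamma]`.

[[quarry [meadow [orchard [noon serpent]]]] plough]

At the top level: head "plough"; modifier "quarry meadow orchard noon serpent".
"quarry meadow orchard noon serpent" → head "serpent" (specifically "meadow orchard noon serpent"), modifier "quarry".
"meadow orchard noon serpent" → head "serpent" (specifically "orchard noon serpent"), modifier "meadow".
"orchard noon serpent" → head "serpent" (specifically "noon serpent"), modifier "orchard".
"noon serpent" → head "serpent", modifier "noon".
Putting it together: [[quarry [meadow [orchard [noon serpent]]]] plough].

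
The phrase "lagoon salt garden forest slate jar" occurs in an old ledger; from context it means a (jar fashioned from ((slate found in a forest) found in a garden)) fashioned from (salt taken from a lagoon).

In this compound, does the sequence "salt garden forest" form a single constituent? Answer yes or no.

no

The top-level split is [lagoon salt] [garden forest slate jar]; the full structure is [[lagoon salt] [[garden [forest slate]] jar]].
"salt garden forest" straddles a constituent boundary, so it is not a single unit.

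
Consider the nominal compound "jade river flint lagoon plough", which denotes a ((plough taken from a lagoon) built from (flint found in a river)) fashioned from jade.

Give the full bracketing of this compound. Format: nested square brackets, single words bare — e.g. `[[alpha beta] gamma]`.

[jade [[river flint] [lagoon plough]]]

At the top level: head "plough" (specifically "river flint lagoon plough"); modifier "jade".
Inside "river flint lagoon plough": head "plough" (specifically "lagoon plough"), modifier "river flint".
Inside "river flint": head "flint", modifier "river".
Inside "lagoon plough": head "plough", modifier "lagoon".
Putting it together: [jade [[river flint] [lagoon plough]]].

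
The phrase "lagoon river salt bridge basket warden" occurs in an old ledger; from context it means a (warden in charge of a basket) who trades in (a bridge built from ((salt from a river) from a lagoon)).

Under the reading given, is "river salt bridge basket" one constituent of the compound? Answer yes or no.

no

The top-level split is [lagoon river salt bridge] [basket warden]; the full structure is [[[lagoon [river salt]] bridge] [basket warden]].
"river salt bridge basket" straddles a constituent boundary, so it is not a single unit.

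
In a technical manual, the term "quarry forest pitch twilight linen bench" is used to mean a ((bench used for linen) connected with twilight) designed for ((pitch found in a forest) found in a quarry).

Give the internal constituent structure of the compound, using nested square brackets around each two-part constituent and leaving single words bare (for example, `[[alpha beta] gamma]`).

The outermost head in the paraphrase is "bench" (specifically "twilight linen bench"), modified by "quarry forest pitch".
"quarry forest pitch" → head "pitch" (specifically "forest pitch"), modifier "quarry".
"forest pitch" → head "pitch", modifier "forest".
"twilight linen bench" → head "bench" (specifically "linen bench"), modifier "twilight".
"linen bench" → head "bench", modifier "linen".
Assembled: [[quarry [forest pitch]] [twilight [linen bench]]].

[[quarry [forest pitch]] [twilight [linen bench]]]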